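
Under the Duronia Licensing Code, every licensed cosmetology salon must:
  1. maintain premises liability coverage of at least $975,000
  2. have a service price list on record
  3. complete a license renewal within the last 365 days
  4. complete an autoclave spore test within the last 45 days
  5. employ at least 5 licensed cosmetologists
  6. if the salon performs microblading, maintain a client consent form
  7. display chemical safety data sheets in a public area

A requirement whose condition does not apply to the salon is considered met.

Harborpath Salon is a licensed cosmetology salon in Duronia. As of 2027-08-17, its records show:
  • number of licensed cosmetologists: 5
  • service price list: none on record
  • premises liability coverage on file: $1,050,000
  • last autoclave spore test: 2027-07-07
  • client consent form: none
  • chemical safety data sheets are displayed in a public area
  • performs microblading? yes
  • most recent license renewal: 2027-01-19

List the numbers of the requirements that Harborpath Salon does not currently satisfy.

1. premises liability coverage $1,050,000 ≥ $975,000 → met
2. service price list absent → not met
3. license renewal 210 days ago vs limit 365 → met
4. autoclave spore test 41 days ago vs limit 45 → met
5. licensed cosmetologists 5 ≥ 5 → met
6. condition 'performs microblading' holds; client consent form absent → not met
7. chemical safety data sheets present → met
Not met: 2, 6

2, 6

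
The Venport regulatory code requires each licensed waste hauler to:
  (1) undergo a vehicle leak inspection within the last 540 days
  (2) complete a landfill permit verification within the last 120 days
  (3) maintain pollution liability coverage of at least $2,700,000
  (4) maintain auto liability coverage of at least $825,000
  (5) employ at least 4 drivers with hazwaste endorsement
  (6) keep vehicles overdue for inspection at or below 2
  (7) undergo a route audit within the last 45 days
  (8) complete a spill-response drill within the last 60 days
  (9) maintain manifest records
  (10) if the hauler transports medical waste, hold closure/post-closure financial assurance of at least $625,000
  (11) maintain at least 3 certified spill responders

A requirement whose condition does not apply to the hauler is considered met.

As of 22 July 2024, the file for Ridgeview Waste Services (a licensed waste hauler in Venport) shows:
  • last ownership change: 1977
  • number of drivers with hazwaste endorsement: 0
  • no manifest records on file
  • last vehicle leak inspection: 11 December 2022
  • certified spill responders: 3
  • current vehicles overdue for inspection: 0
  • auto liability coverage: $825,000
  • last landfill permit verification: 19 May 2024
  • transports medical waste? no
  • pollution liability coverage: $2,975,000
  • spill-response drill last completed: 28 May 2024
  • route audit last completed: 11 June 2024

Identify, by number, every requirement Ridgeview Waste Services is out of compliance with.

1, 5, 9

1. vehicle leak inspection 589 days ago vs limit 540 → not met
2. landfill permit verification 64 days ago vs limit 120 → met
3. pollution liability coverage $2,975,000 ≥ $2,700,000 → met
4. auto liability coverage $825,000 ≥ $825,000 → met
5. drivers with hazwaste endorsement 0 < 4 → not met
6. vehicles overdue for inspection 0 ≤ 2 → met
7. route audit 41 days ago vs limit 45 → met
8. spill-response drill 55 days ago vs limit 60 → met
9. manifest records absent → not met
10. condition 'transports medical waste' does not hold → requirement n/a → met
11. certified spill responders 3 ≥ 3 → met
Not met: 1, 5, 9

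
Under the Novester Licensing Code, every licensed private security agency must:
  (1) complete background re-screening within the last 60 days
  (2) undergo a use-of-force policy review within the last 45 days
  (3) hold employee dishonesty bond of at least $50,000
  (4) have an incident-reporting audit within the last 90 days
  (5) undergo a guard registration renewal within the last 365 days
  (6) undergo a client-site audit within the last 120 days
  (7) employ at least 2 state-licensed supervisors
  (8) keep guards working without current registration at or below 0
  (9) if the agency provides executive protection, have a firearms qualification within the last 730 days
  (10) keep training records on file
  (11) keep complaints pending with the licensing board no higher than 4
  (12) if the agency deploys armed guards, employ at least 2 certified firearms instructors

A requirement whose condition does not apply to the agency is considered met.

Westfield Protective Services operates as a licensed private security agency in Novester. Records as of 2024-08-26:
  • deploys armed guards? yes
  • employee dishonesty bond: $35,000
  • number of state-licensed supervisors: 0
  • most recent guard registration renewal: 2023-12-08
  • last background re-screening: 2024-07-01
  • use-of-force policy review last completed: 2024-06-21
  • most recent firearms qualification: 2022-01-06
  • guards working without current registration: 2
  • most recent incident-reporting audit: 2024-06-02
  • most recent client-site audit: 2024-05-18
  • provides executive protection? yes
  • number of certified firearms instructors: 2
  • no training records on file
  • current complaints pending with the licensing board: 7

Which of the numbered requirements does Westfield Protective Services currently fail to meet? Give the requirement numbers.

2, 3, 7, 8, 9, 10, 11

1. background re-screening 56 days ago vs limit 60 → met
2. use-of-force policy review 66 days ago vs limit 45 → not met
3. employee dishonesty bond $35,000 < $50,000 → not met
4. incident-reporting audit 85 days ago vs limit 90 → met
5. guard registration renewal 262 days ago vs limit 365 → met
6. client-site audit 100 days ago vs limit 120 → met
7. state-licensed supervisors 0 < 2 → not met
8. guards working without current registration 2 > 0 → not met
9. condition 'provides executive protection' holds; firearms qualification 963 days ago vs limit 730 → not met
10. training records absent → not met
11. complaints pending with the licensing board 7 > 4 → not met
12. condition 'deploys armed guards' holds; certified firearms instructors 2 ≥ 2 → met
Not met: 2, 3, 7, 8, 9, 10, 11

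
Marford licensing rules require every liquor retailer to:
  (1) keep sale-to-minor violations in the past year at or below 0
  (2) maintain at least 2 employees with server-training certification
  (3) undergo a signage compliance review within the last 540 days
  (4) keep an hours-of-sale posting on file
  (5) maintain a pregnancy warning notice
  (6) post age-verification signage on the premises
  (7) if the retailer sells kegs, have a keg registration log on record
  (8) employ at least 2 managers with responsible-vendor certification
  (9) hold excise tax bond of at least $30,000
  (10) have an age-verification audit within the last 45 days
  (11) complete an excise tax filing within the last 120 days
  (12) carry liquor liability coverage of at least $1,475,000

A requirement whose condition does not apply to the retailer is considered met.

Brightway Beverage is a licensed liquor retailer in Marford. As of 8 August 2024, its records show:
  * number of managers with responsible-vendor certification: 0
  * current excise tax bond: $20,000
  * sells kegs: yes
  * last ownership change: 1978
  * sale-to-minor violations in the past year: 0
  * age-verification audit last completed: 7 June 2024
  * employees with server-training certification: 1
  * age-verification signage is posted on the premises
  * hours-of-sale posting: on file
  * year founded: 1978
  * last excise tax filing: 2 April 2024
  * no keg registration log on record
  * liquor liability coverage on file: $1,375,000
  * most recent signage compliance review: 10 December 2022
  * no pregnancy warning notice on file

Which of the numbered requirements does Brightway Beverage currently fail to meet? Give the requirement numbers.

2, 3, 5, 7, 8, 9, 10, 11, 12

1. sale-to-minor violations in the past year 0 ≤ 0 → met
2. employees with server-training certification 1 < 2 → not met
3. signage compliance review 607 days ago vs limit 540 → not met
4. hours-of-sale posting present → met
5. pregnancy warning notice absent → not met
6. age-verification signage present → met
7. condition 'sells kegs' holds; keg registration log absent → not met
8. managers with responsible-vendor certification 0 < 2 → not met
9. excise tax bond $20,000 < $30,000 → not met
10. age-verification audit 62 days ago vs limit 45 → not met
11. excise tax filing 128 days ago vs limit 120 → not met
12. liquor liability coverage $1,375,000 < $1,475,000 → not met
Not met: 2, 3, 5, 7, 8, 9, 10, 11, 12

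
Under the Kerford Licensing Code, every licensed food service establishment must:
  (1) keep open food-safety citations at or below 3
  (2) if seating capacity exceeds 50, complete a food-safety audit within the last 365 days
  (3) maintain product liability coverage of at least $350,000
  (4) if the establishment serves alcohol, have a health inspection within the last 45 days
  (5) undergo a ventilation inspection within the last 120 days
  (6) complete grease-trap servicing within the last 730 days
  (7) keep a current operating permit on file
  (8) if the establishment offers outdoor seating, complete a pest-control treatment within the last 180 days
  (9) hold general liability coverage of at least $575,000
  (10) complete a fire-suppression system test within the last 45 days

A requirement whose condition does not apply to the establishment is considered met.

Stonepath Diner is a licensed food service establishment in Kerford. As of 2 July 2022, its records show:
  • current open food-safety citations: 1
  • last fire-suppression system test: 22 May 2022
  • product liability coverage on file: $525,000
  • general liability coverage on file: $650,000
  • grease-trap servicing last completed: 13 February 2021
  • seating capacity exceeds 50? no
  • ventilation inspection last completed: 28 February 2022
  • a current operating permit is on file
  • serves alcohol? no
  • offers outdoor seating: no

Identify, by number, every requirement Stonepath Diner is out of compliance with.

1. open food-safety citations 1 ≤ 3 → met
2. condition 'seating capacity exceeds 50' does not hold → requirement n/a → met
3. product liability coverage $525,000 ≥ $350,000 → met
4. condition 'serves alcohol' does not hold → requirement n/a → met
5. ventilation inspection 124 days ago vs limit 120 → not met
6. grease-trap servicing 504 days ago vs limit 730 → met
7. current operating permit present → met
8. condition 'offers outdoor seating' does not hold → requirement n/a → met
9. general liability coverage $650,000 ≥ $575,000 → met
10. fire-suppression system test 41 days ago vs limit 45 → met
Not met: 5

5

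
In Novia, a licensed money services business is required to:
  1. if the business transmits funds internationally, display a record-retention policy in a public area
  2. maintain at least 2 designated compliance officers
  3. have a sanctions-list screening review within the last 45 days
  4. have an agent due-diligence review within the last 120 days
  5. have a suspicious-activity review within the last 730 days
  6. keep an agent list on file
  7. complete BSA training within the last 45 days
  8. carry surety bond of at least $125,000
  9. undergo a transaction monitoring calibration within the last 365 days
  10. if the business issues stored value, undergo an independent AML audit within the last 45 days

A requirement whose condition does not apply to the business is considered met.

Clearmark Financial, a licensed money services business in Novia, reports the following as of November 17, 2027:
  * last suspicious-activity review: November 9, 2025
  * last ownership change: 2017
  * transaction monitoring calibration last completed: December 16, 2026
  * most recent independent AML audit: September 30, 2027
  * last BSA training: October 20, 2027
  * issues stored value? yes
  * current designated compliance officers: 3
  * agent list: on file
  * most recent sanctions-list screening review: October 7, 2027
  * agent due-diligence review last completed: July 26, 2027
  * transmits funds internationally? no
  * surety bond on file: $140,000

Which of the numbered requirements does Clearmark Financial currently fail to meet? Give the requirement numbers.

1. condition 'transmits funds internationally' does not hold → requirement n/a → met
2. designated compliance officers 3 ≥ 2 → met
3. sanctions-list screening review 41 days ago vs limit 45 → met
4. agent due-diligence review 114 days ago vs limit 120 → met
5. suspicious-activity review 738 days ago vs limit 730 → not met
6. agent list present → met
7. BSA training 28 days ago vs limit 45 → met
8. surety bond $140,000 ≥ $125,000 → met
9. transaction monitoring calibration 336 days ago vs limit 365 → met
10. condition 'issues stored value' holds; independent AML audit 48 days ago vs limit 45 → not met
Not met: 5, 10

5, 10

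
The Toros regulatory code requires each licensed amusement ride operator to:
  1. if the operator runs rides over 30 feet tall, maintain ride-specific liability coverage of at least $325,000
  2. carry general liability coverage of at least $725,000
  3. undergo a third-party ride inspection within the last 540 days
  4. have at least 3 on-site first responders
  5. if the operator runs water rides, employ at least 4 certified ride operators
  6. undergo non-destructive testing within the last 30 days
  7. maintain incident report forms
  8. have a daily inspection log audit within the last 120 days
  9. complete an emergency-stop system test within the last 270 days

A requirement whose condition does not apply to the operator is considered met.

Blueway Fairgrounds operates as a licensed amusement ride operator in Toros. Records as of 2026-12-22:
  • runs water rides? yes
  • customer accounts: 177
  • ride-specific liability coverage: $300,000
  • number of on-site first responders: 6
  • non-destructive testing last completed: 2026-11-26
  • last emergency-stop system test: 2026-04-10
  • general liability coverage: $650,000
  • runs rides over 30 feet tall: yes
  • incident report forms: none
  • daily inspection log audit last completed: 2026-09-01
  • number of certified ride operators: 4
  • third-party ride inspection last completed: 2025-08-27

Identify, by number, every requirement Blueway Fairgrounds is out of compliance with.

1. condition 'runs rides over 30 feet tall' holds; ride-specific liability coverage $300,000 < $325,000 → not met
2. general liability coverage $650,000 < $725,000 → not met
3. third-party ride inspection 482 days ago vs limit 540 → met
4. on-site first responders 6 ≥ 3 → met
5. condition 'runs water rides' holds; certified ride operators 4 ≥ 4 → met
6. non-destructive testing 26 days ago vs limit 30 → met
7. incident report forms absent → not met
8. daily inspection log audit 112 days ago vs limit 120 → met
9. emergency-stop system test 256 days ago vs limit 270 → met
Not met: 1, 2, 7

1, 2, 7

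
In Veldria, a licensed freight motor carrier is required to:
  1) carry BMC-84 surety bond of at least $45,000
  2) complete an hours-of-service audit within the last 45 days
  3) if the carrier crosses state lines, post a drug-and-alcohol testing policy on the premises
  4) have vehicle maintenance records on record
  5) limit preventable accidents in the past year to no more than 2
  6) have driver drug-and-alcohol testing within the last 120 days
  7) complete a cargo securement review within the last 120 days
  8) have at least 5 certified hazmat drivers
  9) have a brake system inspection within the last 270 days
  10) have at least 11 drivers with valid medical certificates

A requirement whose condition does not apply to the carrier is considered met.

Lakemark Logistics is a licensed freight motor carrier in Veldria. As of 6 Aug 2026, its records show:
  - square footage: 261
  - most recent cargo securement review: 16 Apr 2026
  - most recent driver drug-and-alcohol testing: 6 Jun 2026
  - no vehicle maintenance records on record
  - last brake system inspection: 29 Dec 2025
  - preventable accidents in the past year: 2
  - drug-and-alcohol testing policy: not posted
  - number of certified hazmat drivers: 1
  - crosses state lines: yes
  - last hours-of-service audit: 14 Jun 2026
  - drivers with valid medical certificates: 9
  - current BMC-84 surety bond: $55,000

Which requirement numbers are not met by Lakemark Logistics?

2, 3, 4, 8, 10

1. BMC-84 surety bond $55,000 ≥ $45,000 → met
2. hours-of-service audit 53 days ago vs limit 45 → not met
3. condition 'crosses state lines' holds; drug-and-alcohol testing policy absent → not met
4. vehicle maintenance records absent → not met
5. preventable accidents in the past year 2 ≤ 2 → met
6. driver drug-and-alcohol testing 61 days ago vs limit 120 → met
7. cargo securement review 112 days ago vs limit 120 → met
8. certified hazmat drivers 1 < 5 → not met
9. brake system inspection 220 days ago vs limit 270 → met
10. drivers with valid medical certificates 9 < 11 → not met
Not met: 2, 3, 4, 8, 10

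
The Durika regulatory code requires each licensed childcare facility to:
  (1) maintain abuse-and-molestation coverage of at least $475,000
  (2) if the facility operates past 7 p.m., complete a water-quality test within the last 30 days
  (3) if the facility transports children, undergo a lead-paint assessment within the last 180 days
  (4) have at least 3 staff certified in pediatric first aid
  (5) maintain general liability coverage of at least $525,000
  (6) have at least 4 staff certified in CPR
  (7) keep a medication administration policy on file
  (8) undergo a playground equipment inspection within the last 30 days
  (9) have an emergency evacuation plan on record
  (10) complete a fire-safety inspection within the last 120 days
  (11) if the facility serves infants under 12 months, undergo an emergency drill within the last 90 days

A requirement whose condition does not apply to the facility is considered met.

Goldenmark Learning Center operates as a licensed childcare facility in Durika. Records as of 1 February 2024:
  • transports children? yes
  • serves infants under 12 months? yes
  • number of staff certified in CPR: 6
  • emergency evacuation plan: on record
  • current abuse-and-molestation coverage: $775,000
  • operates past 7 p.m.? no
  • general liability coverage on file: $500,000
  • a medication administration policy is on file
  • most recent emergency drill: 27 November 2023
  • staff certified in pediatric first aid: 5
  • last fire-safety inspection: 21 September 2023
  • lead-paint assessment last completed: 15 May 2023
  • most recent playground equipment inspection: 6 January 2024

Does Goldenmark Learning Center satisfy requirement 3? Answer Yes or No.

3. condition 'transports children' holds; lead-paint assessment 262 days ago vs limit 180 → not met

No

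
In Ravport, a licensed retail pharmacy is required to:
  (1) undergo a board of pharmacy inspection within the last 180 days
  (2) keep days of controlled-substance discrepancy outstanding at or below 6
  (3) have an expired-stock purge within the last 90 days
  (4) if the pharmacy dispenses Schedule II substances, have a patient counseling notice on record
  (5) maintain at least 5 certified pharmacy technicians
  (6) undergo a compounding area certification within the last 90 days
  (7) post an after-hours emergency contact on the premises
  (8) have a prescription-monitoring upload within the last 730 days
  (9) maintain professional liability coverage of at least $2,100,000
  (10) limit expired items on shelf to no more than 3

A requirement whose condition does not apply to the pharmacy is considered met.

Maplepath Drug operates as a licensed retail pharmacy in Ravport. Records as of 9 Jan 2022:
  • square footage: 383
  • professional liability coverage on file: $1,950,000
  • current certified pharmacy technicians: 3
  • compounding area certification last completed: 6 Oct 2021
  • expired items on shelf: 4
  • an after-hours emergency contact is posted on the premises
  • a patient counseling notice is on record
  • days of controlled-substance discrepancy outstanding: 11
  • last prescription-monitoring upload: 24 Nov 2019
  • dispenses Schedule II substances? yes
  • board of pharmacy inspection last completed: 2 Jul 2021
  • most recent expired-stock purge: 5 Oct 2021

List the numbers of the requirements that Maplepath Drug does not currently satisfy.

1. board of pharmacy inspection 191 days ago vs limit 180 → not met
2. days of controlled-substance discrepancy outstanding 11 > 6 → not met
3. expired-stock purge 96 days ago vs limit 90 → not met
4. condition 'dispenses Schedule II substances' holds; patient counseling notice present → met
5. certified pharmacy technicians 3 < 5 → not met
6. compounding area certification 95 days ago vs limit 90 → not met
7. after-hours emergency contact present → met
8. prescription-monitoring upload 777 days ago vs limit 730 → not met
9. professional liability coverage $1,950,000 < $2,100,000 → not met
10. expired items on shelf 4 > 3 → not met
Not met: 1, 2, 3, 5, 6, 8, 9, 10

1, 2, 3, 5, 6, 8, 9, 10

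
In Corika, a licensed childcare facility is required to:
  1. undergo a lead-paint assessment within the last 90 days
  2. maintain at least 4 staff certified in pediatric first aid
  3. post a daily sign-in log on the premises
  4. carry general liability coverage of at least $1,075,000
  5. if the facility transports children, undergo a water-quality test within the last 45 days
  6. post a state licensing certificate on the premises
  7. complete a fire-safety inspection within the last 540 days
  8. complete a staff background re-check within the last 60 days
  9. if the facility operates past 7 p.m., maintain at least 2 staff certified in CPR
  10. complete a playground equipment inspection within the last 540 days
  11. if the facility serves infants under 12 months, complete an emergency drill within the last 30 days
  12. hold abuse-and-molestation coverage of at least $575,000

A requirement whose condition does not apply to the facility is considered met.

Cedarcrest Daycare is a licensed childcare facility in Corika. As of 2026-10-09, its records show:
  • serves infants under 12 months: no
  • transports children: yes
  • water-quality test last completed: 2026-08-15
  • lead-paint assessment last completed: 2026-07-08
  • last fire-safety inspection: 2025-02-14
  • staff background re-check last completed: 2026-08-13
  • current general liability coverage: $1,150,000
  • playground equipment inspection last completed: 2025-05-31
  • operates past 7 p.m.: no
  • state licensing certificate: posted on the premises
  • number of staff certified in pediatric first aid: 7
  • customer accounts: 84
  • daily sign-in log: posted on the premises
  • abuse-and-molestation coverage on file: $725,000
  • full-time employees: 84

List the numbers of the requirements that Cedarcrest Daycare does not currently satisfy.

1, 5, 7

1. lead-paint assessment 93 days ago vs limit 90 → not met
2. staff certified in pediatric first aid 7 ≥ 4 → met
3. daily sign-in log present → met
4. general liability coverage $1,150,000 ≥ $1,075,000 → met
5. condition 'transports children' holds; water-quality test 55 days ago vs limit 45 → not met
6. state licensing certificate present → met
7. fire-safety inspection 602 days ago vs limit 540 → not met
8. staff background re-check 57 days ago vs limit 60 → met
9. condition 'operates past 7 p.m.' does not hold → requirement n/a → met
10. playground equipment inspection 496 days ago vs limit 540 → met
11. condition 'serves infants under 12 months' does not hold → requirement n/a → met
12. abuse-and-molestation coverage $725,000 ≥ $575,000 → met
Not met: 1, 5, 7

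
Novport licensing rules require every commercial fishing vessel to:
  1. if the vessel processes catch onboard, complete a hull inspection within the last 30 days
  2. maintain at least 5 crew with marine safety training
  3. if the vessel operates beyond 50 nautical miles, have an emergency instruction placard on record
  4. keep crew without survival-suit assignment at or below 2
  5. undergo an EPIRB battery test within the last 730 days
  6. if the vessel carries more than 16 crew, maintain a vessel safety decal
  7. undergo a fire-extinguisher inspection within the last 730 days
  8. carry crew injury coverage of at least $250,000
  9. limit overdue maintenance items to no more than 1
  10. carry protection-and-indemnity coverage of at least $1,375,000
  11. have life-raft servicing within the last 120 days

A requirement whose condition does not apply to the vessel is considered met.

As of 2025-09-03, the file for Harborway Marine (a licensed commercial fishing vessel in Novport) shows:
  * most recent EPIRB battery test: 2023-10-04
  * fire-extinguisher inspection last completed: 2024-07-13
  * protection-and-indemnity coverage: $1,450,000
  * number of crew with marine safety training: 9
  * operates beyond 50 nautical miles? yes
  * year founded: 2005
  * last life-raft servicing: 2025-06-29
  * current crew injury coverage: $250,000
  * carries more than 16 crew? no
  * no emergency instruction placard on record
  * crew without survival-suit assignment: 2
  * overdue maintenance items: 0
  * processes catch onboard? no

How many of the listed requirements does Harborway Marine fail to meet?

1. condition 'processes catch onboard' does not hold → requirement n/a → met
2. crew with marine safety training 9 ≥ 5 → met
3. condition 'operates beyond 50 nautical miles' holds; emergency instruction placard absent → not met
4. crew without survival-suit assignment 2 ≤ 2 → met
5. EPIRB battery test 700 days ago vs limit 730 → met
6. condition 'carries more than 16 crew' does not hold → requirement n/a → met
7. fire-extinguisher inspection 417 days ago vs limit 730 → met
8. crew injury coverage $250,000 ≥ $250,000 → met
9. overdue maintenance items 0 ≤ 1 → met
10. protection-and-indemnity coverage $1,450,000 ≥ $1,375,000 → met
11. life-raft servicing 66 days ago vs limit 120 → met
Not met: 1 of 11

1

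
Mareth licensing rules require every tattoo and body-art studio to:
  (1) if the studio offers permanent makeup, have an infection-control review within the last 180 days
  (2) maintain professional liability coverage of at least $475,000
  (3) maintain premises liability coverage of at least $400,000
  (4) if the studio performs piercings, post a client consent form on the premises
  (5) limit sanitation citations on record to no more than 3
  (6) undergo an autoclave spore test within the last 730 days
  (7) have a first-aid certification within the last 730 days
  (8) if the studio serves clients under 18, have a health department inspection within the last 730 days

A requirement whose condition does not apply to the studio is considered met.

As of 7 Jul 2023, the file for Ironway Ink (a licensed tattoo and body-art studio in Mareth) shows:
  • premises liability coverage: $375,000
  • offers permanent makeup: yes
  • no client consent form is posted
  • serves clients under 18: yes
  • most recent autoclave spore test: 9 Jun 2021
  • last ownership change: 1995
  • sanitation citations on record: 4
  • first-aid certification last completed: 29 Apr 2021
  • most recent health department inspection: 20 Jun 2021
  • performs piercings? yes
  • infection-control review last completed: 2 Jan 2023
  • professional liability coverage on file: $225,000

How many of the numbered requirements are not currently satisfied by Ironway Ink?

8

1. condition 'offers permanent makeup' holds; infection-control review 186 days ago vs limit 180 → not met
2. professional liability coverage $225,000 < $475,000 → not met
3. premises liability coverage $375,000 < $400,000 → not met
4. condition 'performs piercings' holds; client consent form absent → not met
5. sanitation citations on record 4 > 3 → not met
6. autoclave spore test 758 days ago vs limit 730 → not met
7. first-aid certification 799 days ago vs limit 730 → not met
8. condition 'serves clients under 18' holds; health department inspection 747 days ago vs limit 730 → not met
Not met: 8 of 8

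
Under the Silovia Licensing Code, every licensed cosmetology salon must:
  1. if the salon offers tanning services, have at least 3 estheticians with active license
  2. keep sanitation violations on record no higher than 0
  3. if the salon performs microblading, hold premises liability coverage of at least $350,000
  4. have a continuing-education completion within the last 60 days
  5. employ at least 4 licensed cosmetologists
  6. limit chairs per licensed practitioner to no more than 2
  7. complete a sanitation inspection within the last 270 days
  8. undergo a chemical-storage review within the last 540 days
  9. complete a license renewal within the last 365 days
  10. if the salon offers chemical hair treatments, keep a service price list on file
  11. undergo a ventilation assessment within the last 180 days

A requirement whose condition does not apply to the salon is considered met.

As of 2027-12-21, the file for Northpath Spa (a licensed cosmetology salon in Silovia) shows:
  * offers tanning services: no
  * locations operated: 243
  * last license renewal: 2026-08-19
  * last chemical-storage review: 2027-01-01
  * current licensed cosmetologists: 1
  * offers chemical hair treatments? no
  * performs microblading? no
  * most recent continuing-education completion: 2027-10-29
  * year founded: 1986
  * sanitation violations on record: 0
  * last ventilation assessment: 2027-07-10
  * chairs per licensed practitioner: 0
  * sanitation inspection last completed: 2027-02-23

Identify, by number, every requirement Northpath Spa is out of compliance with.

5, 7, 9

1. condition 'offers tanning services' does not hold → requirement n/a → met
2. sanitation violations on record 0 ≤ 0 → met
3. condition 'performs microblading' does not hold → requirement n/a → met
4. continuing-education completion 53 days ago vs limit 60 → met
5. licensed cosmetologists 1 < 4 → not met
6. chairs per licensed practitioner 0 ≤ 2 → met
7. sanitation inspection 301 days ago vs limit 270 → not met
8. chemical-storage review 354 days ago vs limit 540 → met
9. license renewal 489 days ago vs limit 365 → not met
10. condition 'offers chemical hair treatments' does not hold → requirement n/a → met
11. ventilation assessment 164 days ago vs limit 180 → met
Not met: 5, 7, 9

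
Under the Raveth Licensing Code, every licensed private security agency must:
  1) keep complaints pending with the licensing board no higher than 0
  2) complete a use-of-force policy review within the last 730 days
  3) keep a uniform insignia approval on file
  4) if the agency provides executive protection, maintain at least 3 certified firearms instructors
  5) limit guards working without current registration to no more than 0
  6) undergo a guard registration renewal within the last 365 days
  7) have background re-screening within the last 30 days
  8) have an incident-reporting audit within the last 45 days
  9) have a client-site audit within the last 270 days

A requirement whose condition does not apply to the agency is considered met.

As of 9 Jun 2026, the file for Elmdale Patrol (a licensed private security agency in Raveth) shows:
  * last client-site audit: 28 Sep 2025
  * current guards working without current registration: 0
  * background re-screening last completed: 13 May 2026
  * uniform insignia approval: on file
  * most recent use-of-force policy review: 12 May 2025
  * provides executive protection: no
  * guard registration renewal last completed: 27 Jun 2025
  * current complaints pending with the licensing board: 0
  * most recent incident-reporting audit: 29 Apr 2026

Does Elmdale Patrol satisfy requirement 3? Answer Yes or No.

3. uniform insignia approval present → met

Yes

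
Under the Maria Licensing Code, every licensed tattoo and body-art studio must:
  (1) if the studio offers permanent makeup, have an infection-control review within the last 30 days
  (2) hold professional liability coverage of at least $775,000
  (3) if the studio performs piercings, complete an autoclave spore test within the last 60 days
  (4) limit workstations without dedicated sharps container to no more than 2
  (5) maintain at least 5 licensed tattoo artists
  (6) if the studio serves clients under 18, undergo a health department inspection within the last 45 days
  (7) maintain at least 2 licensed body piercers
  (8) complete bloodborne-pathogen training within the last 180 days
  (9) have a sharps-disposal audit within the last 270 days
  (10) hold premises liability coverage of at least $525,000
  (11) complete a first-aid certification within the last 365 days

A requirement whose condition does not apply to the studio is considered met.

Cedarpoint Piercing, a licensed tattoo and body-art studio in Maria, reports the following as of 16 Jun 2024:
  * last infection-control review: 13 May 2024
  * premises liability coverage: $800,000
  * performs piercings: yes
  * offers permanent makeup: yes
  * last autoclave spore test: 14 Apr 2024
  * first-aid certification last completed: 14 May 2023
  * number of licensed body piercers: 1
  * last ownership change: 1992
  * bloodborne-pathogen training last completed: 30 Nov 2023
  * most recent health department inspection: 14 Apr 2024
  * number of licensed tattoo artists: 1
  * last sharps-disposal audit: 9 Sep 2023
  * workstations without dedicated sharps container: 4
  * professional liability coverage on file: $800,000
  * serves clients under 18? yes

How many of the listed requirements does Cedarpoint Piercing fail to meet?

1. condition 'offers permanent makeup' holds; infection-control review 34 days ago vs limit 30 → not met
2. professional liability coverage $800,000 ≥ $775,000 → met
3. condition 'performs piercings' holds; autoclave spore test 63 days ago vs limit 60 → not met
4. workstations without dedicated sharps container 4 > 2 → not met
5. licensed tattoo artists 1 < 5 → not met
6. condition 'serves clients under 18' holds; health department inspection 63 days ago vs limit 45 → not met
7. licensed body piercers 1 < 2 → not met
8. bloodborne-pathogen training 199 days ago vs limit 180 → not met
9. sharps-disposal audit 281 days ago vs limit 270 → not met
10. premises liability coverage $800,000 ≥ $525,000 → met
11. first-aid certification 399 days ago vs limit 365 → not met
Not met: 9 of 11

9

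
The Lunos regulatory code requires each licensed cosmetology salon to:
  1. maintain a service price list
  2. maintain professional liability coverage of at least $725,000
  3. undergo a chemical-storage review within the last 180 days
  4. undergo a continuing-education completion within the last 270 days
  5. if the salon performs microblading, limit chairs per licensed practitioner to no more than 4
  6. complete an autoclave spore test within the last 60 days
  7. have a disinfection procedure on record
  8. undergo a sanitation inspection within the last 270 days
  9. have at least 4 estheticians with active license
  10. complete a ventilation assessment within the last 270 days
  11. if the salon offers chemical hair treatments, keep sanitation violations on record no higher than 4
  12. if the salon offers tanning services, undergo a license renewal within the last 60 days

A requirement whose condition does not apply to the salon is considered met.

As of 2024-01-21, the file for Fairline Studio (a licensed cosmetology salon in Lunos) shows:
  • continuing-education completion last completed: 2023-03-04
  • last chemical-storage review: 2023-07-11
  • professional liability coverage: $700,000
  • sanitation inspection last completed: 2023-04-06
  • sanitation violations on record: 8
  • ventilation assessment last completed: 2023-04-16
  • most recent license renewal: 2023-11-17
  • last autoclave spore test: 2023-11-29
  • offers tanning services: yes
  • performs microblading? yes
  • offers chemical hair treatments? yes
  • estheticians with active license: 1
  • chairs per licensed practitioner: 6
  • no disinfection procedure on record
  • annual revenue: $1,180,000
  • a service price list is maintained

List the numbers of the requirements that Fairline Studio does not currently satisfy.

1. service price list present → met
2. professional liability coverage $700,000 < $725,000 → not met
3. chemical-storage review 194 days ago vs limit 180 → not met
4. continuing-education completion 323 days ago vs limit 270 → not met
5. condition 'performs microblading' holds; chairs per licensed practitioner 6 > 4 → not met
6. autoclave spore test 53 days ago vs limit 60 → met
7. disinfection procedure absent → not met
8. sanitation inspection 290 days ago vs limit 270 → not met
9. estheticians with active license 1 < 4 → not met
10. ventilation assessment 280 days ago vs limit 270 → not met
11. condition 'offers chemical hair treatments' holds; sanitation violations on record 8 > 4 → not met
12. condition 'offers tanning services' holds; license renewal 65 days ago vs limit 60 → not met
Not met: 2, 3, 4, 5, 7, 8, 9, 10, 11, 12

2, 3, 4, 5, 7, 8, 9, 10, 11, 12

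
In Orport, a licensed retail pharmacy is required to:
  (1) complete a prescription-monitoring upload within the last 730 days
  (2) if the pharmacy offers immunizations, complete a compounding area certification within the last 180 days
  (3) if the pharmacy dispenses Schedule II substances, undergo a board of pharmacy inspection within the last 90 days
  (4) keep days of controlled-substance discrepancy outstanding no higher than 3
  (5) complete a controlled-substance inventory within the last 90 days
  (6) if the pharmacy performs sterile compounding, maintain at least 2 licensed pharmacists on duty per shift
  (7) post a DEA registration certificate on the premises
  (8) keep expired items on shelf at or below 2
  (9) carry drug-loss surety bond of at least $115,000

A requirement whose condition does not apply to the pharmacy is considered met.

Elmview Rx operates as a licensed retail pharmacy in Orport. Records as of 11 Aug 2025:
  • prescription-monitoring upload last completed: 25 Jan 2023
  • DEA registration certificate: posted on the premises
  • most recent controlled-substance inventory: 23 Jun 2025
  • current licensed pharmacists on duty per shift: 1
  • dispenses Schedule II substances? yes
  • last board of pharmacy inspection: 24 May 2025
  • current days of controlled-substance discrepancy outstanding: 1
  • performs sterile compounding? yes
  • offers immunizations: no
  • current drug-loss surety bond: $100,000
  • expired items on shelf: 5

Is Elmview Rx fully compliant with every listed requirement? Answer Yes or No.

1. prescription-monitoring upload 929 days ago vs limit 730 → not met
2. condition 'offers immunizations' does not hold → requirement n/a → met
3. condition 'dispenses Schedule II substances' holds; board of pharmacy inspection 79 days ago vs limit 90 → met
4. days of controlled-substance discrepancy outstanding 1 ≤ 3 → met
5. controlled-substance inventory 49 days ago vs limit 90 → met
6. condition 'performs sterile compounding' holds; licensed pharmacists on duty per shift 1 < 2 → not met
7. DEA registration certificate present → met
8. expired items on shelf 5 > 2 → not met
9. drug-loss surety bond $100,000 < $115,000 → not met
Not met: 1, 6, 8, 9

No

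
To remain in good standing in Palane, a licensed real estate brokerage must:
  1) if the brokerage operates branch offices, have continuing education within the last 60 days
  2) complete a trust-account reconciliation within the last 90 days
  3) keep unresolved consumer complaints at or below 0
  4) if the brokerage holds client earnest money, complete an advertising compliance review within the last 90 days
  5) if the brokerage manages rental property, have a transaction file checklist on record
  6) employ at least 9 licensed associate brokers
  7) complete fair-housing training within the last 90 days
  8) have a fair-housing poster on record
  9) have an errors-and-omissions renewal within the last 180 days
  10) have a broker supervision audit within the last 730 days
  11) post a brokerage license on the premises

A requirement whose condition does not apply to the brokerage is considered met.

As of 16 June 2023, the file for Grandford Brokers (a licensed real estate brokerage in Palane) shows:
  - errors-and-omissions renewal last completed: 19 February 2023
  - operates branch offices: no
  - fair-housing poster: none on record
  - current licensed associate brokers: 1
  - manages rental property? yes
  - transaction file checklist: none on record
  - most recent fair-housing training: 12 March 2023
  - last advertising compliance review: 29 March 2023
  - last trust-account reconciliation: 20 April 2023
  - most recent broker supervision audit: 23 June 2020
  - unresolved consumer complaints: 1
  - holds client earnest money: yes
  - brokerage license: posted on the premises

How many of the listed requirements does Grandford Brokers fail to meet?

6

1. condition 'operates branch offices' does not hold → requirement n/a → met
2. trust-account reconciliation 57 days ago vs limit 90 → met
3. unresolved consumer complaints 1 > 0 → not met
4. condition 'holds client earnest money' holds; advertising compliance review 79 days ago vs limit 90 → met
5. condition 'manages rental property' holds; transaction file checklist absent → not met
6. licensed associate brokers 1 < 9 → not met
7. fair-housing training 96 days ago vs limit 90 → not met
8. fair-housing poster absent → not met
9. errors-and-omissions renewal 117 days ago vs limit 180 → met
10. broker supervision audit 1088 days ago vs limit 730 → not met
11. brokerage license present → met
Not met: 6 of 11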